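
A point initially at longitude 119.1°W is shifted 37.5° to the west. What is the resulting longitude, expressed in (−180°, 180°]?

Start at -119.1°; shift −37.5° → -156.6°.
-156.6° already lies in (−180°, 180°].

156.6°W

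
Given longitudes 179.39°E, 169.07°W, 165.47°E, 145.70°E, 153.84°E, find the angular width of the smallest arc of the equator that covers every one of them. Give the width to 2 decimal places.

45.23°

Sort the longitudes: -169.07°, +145.70°, +153.84°, +165.47°, +179.39°.
Eastward gaps between consecutive values (wrapping around): 314.77°, 8.14°, 11.63°, 13.92°, 11.54°.
Largest gap = 314.77° ⇒ minimal covering band is its complement: 360° − 314.77° = 45.23°.
Band runs from +145.70° eastward to -169.07°, crossing the antimeridian.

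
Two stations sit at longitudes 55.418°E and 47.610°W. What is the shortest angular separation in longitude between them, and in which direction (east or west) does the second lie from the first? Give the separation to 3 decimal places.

103.028° west

Raw difference: -47.610 − 55.418 = -103.028°.
Normalise into (−180°, 180°]: -103.028° stays -103.028°.
Negative ⇒ the second point lies to the west; separation 103.028°.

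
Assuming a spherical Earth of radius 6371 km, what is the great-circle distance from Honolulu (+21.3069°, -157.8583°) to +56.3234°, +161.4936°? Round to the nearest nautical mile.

Δλ = 161.4936 − -157.8583 = 319.3519°; wrapped into (−180°, 180°]: -40.6481°.
Δφ = 56.3234 − 21.3069 = 35.0165°.
a = sin²(Δφ/2) + cos φ₁ · cos φ₂ · sin²(Δλ/2) = 0.152828.
c = 2·atan2(√a, √(1−a)) = 0.80329 rad → d = 6371·c ≈ 5117.76 km ≈ 2763.37 nmi.

2763 nmi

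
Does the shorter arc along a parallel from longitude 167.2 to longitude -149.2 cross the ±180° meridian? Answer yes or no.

Naïve |-149.2 − 167.2| = 316.4° > 180°, so the shorter arc goes the other way round — across 180°.
Signed shortest Δλ = ((-149.2 − 167.2 + 180) mod 360) − 180 = 43.6°.
Going east by 43.6° from +167.2° passes through 180° before reaching -149.2°.

Yes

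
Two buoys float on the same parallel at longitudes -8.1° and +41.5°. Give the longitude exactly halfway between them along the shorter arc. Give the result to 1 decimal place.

Signed shortest Δλ from -8.1° to +41.5° is +49.6°.
Midpoint longitude = -8.1° + (+49.6°)/2 = -8.1° + 24.8° = +16.7°.

+16.7°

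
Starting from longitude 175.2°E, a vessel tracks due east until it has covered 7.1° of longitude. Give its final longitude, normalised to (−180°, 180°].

177.7°W

Start at +175.2°; shift +7.1° → +182.3°.
+182.3° lies outside (−180°, 180°]; subtract 360° → -177.7°.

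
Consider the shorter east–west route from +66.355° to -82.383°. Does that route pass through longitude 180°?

No

Signed shortest Δλ = ((-82.383 − 66.355 + 180) mod 360) − 180 = -148.738°.
Going west by 148.738° from +66.355° reaches -82.383° without touching 180°.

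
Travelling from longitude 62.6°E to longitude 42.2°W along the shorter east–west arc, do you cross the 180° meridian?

Signed shortest Δλ = ((-42.2 − 62.6 + 180) mod 360) − 180 = -104.8°.
Going west by 104.8° from +62.6° reaches -42.2° without touching 180°.

No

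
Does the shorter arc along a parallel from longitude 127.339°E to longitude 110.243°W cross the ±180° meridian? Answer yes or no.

Yes

Naïve |-110.243 − 127.339| = 237.582° > 180°, so the shorter arc goes the other way round — across 180°.
Signed shortest Δλ = ((-110.243 − 127.339 + 180) mod 360) − 180 = 122.418°.
Going east by 122.418° from +127.339° passes through 180° before reaching -110.243°.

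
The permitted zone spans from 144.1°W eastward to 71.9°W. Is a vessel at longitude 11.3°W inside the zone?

Band width going east from -144.1° to -71.9°: ((-71.9 − -144.1) mod 360) = 72.2°.
Offset of -11.3° east of the west edge: ((-11.3 − -144.1) mod 360) = 132.8°.
132.8° > 72.2° ⇒ outside.

No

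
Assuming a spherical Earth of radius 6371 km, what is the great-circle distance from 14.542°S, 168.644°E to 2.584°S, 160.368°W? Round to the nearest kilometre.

3650 km

Δλ = -160.368 − 168.644 = -329.012°; wrapped into (−180°, 180°]: 30.988°.
Δφ = -2.584 − -14.542 = 11.958°.
a = sin²(Δφ/2) + cos φ₁ · cos φ₂ · sin²(Δλ/2) = 0.079856.
c = 2·atan2(√a, √(1−a)) = 0.57298 rad → d = 6371·c ≈ 3650.47 km.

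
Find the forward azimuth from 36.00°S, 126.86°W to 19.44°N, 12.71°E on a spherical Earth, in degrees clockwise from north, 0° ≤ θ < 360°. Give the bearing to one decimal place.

Δλ = 12.71 − -126.86 = 139.57°.
θ = atan2( sin Δλ · cos φ₂ , cos φ₁ · sin φ₂ − sin φ₁ · cos φ₂ · cos Δλ )
  = atan2(0.61155, -0.15266) = 104.016° → normalised to [0°, 360°): 104.016°.

104.0°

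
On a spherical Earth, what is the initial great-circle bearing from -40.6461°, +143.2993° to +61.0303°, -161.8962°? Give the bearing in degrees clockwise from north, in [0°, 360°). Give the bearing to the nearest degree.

Δλ = -161.8962 − 143.2993 = -305.1955°; wrapped into (−180°, 180°]: 54.8045°.
θ = atan2( sin Δλ · cos φ₂ , cos φ₁ · sin φ₂ − sin φ₁ · cos φ₂ · cos Δλ )
  = atan2(0.39580, 0.84565) = 25.082° → normalised to [0°, 360°): 25.082°.

25°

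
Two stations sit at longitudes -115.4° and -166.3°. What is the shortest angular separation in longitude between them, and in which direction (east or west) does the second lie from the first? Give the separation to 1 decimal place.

50.9° west

Raw difference: -166.3 − -115.4 = -50.9°.
Normalise into (−180°, 180°]: -50.9° stays -50.9°.
Negative ⇒ the second point lies to the west; separation 50.9°.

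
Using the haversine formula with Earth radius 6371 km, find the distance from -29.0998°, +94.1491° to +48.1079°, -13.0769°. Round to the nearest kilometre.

Δλ = -13.0769 − 94.1491 = -107.2260°.
Δφ = 48.1079 − -29.0998 = 77.2077°.
a = sin²(Δφ/2) + cos φ₁ · cos φ₂ · sin²(Δλ/2) = 0.767405.
c = 2·atan2(√a, √(1−a)) = 2.13508 rad → d = 6371·c ≈ 13602.59 km.

13603 km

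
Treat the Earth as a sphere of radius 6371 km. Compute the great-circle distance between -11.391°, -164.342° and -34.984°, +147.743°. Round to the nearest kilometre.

5487 km

Δλ = 147.743 − -164.342 = 312.085°; wrapped into (−180°, 180°]: -47.915°.
Δφ = -34.984 − -11.391 = -23.593°.
a = sin²(Δφ/2) + cos φ₁ · cos φ₂ · sin²(Δλ/2) = 0.174225.
c = 2·atan2(√a, √(1−a)) = 0.86117 rad → d = 6371·c ≈ 5486.51 km.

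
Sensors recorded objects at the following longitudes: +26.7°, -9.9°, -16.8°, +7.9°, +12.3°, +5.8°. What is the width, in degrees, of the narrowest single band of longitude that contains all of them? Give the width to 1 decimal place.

Sort the longitudes: -16.8°, -9.9°, +5.8°, +7.9°, +12.3°, +26.7°.
Eastward gaps between consecutive values (wrapping around): 6.9°, 15.7°, 2.1°, 4.4°, 14.4°, 316.5°.
Largest gap = 316.5° ⇒ minimal covering band is its complement: 360° − 316.5° = 43.5°.
Band runs from -16.8° eastward to +26.7°.

43.5°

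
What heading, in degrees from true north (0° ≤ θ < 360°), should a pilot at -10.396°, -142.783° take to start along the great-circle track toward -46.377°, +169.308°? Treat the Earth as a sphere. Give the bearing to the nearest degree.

Δλ = 169.308 − -142.783 = 312.091°; wrapped into (−180°, 180°]: -47.909°.
θ = atan2( sin Δλ · cos φ₂ , cos φ₁ · sin φ₂ − sin φ₁ · cos φ₂ · cos Δλ )
  = atan2(-0.51197, -0.62856) = -140.837° → normalised to [0°, 360°): 219.163°.

219°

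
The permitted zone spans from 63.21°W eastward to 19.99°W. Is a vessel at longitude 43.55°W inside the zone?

Yes

Band width going east from -63.21° to -19.99°: ((-19.99 − -63.21) mod 360) = 43.22°.
Offset of -43.55° east of the west edge: ((-43.55 − -63.21) mod 360) = 19.66°.
19.66° ≤ 43.22° ⇒ inside.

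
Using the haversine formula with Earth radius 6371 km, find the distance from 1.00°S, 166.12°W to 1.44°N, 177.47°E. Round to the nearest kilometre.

Δλ = 177.47 − -166.12 = 343.59°; wrapped into (−180°, 180°]: -16.41°.
Δφ = 1.44 − -1.00 = 2.44°.
a = sin²(Δφ/2) + cos φ₁ · cos φ₂ · sin²(Δλ/2) = 0.020811.
c = 2·atan2(√a, √(1−a)) = 0.28953 rad → d = 6371·c ≈ 1844.62 km.

1845 km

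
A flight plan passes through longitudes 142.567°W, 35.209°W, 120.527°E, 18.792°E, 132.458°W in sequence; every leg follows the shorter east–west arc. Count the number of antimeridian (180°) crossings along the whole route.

0

Leg 1: -142.567° → -35.209°, shortest Δλ = 107.358° (east) — does not cross 180°.
Leg 2: -35.209° → +120.527°, shortest Δλ = 155.736° (east) — does not cross 180°.
Leg 3: +120.527° → +18.792°, shortest Δλ = -101.735° (west) — does not cross 180°.
Leg 4: +18.792° → -132.458°, shortest Δλ = -151.25° (west) — does not cross 180°.
Total crossings: 0.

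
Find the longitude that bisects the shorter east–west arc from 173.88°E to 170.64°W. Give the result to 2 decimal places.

Signed shortest Δλ from +173.88° to -170.64° is +15.48°.
Midpoint longitude = +173.88° + (+15.48°)/2 = +173.88° + 7.74° = +181.62°.
Normalise into (−180°, 180°]: -178.38°.
(The naïve average (+173.88 + -170.64)/2 = 1.62° is on the wrong side of the globe.)

178.38°W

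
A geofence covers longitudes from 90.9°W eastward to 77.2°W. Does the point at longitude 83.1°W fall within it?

Yes

Band width going east from -90.9° to -77.2°: ((-77.2 − -90.9) mod 360) = 13.7°.
Offset of -83.1° east of the west edge: ((-83.1 − -90.9) mod 360) = 7.8°.
7.8° ≤ 13.7° ⇒ inside.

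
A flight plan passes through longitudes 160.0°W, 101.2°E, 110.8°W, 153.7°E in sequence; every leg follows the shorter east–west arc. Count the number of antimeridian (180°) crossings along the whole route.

3

Leg 1: -160.0° → +101.2°, shortest Δλ = -98.8° (west) — crosses 180°.
Leg 2: +101.2° → -110.8°, shortest Δλ = 148.0° (east) — crosses 180°.
Leg 3: -110.8° → +153.7°, shortest Δλ = -95.5° (west) — crosses 180°.
Total crossings: 3.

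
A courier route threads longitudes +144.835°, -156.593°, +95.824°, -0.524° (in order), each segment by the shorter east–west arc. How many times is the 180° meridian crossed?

2

Leg 1: +144.835° → -156.593°, shortest Δλ = 58.572° (east) — crosses 180°.
Leg 2: -156.593° → +95.824°, shortest Δλ = -107.583° (west) — crosses 180°.
Leg 3: +95.824° → -0.524°, shortest Δλ = -96.348° (west) — does not cross 180°.
Total crossings: 2.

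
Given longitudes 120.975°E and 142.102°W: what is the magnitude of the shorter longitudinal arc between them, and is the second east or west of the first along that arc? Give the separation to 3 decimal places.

96.923° east

Raw difference: -142.102 − 120.975 = -263.077°.
Normalise into (−180°, 180°]: -263.077° + 360° = 96.923°.
Positive ⇒ the second point lies to the east; separation 96.923°.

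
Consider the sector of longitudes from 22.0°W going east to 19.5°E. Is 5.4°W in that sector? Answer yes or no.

Yes

Band width going east from -22.0° to +19.5°: ((19.5 − -22.0) mod 360) = 41.5°.
Offset of -5.4° east of the west edge: ((-5.4 − -22.0) mod 360) = 16.6°.
16.6° ≤ 41.5° ⇒ inside.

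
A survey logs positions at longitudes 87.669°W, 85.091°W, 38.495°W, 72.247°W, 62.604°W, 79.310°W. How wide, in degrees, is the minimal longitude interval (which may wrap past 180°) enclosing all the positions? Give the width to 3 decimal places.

49.174°

Sort the longitudes: -87.669°, -85.091°, -79.310°, -72.247°, -62.604°, -38.495°.
Eastward gaps between consecutive values (wrapping around): 2.578°, 5.781°, 7.063°, 9.643°, 24.109°, 310.826°.
Largest gap = 310.826° ⇒ minimal covering band is its complement: 360° − 310.826° = 49.174°.
Band runs from -87.669° eastward to -38.495°.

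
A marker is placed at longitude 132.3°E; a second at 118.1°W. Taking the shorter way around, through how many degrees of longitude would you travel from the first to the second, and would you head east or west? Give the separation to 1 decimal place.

Raw difference: -118.1 − 132.3 = -250.4°.
Normalise into (−180°, 180°]: -250.4° + 360° = 109.6°.
Positive ⇒ the second point lies to the east; separation 109.6°.

109.6° east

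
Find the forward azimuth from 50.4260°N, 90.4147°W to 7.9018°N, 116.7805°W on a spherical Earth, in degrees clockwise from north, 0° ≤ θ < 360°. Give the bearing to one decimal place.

216.4°

Δλ = -116.7805 − -90.4147 = -26.3658°.
θ = atan2( sin Δλ · cos φ₂ , cos φ₁ · sin φ₂ − sin φ₁ · cos φ₂ · cos Δλ )
  = atan2(-0.43988, -0.59648) = -143.593° → normalised to [0°, 360°): 216.407°.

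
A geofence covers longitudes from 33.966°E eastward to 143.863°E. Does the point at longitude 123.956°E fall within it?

Yes

Band width going east from +33.966° to +143.863°: ((143.863 − 33.966) mod 360) = 109.897°.
Offset of +123.956° east of the west edge: ((123.956 − 33.966) mod 360) = 89.990°.
89.990° ≤ 109.897° ⇒ inside.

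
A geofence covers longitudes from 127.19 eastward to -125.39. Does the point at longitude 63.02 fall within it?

Band width going east from +127.19° to -125.39°: ((-125.39 − 127.19) mod 360) = 107.42°.
Offset of +63.02° east of the west edge: ((63.02 − 127.19) mod 360) = 295.83°.
295.83° > 107.42° ⇒ outside.

No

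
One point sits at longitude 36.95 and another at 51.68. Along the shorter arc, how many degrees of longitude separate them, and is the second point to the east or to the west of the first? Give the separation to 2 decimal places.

Raw difference: 51.68 − 36.95 = 14.73°.
Normalise into (−180°, 180°]: 14.73° stays 14.73°.
Positive ⇒ the second point lies to the east; separation 14.73°.

14.73° east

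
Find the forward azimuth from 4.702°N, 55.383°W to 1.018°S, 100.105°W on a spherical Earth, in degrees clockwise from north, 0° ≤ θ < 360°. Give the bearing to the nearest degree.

Δλ = -100.105 − -55.383 = -44.722°.
θ = atan2( sin Δλ · cos φ₂ , cos φ₁ · sin φ₂ − sin φ₁ · cos φ₂ · cos Δλ )
  = atan2(-0.70356, -0.07594) = -96.161° → normalised to [0°, 360°): 263.839°.

264°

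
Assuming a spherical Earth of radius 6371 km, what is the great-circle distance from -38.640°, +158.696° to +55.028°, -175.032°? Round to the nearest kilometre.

Δλ = -175.032 − 158.696 = -333.728°; wrapped into (−180°, 180°]: 26.272°.
Δφ = 55.028 − -38.640 = 93.668°.
a = sin²(Δφ/2) + cos φ₁ · cos φ₂ · sin²(Δλ/2) = 0.555110.
c = 2·atan2(√a, √(1−a)) = 1.68124 rad → d = 6371·c ≈ 10711.19 km.

10711 km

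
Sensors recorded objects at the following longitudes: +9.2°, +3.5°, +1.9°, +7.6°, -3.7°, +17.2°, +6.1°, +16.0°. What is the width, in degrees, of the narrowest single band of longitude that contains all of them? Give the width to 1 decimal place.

Sort the longitudes: -3.7°, +1.9°, +3.5°, +6.1°, +7.6°, +9.2°, +16.0°, +17.2°.
Eastward gaps between consecutive values (wrapping around): 5.6°, 1.6°, 2.6°, 1.5°, 1.6°, 6.8°, 1.2°, 339.1°.
Largest gap = 339.1° ⇒ minimal covering band is its complement: 360° − 339.1° = 20.9°.
Band runs from -3.7° eastward to +17.2°.

20.9°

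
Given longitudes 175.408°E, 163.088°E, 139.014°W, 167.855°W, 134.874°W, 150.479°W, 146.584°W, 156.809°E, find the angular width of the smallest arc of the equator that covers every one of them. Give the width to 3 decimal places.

Sort the longitudes: -167.855°, -150.479°, -146.584°, -139.014°, -134.874°, +156.809°, +163.088°, +175.408°.
Eastward gaps between consecutive values (wrapping around): 17.376°, 3.895°, 7.570°, 4.140°, 291.683°, 6.279°, 12.320°, 16.737°.
Largest gap = 291.683° ⇒ minimal covering band is its complement: 360° − 291.683° = 68.317°.
Band runs from +156.809° eastward to -134.874°, crossing the antimeridian.

68.317°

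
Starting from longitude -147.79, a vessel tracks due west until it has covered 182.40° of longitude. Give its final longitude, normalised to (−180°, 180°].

+29.81°

Start at -147.79°; shift −182.40° → -330.19°.
-330.19° lies outside (−180°, 180°]; add 360° → +29.81°.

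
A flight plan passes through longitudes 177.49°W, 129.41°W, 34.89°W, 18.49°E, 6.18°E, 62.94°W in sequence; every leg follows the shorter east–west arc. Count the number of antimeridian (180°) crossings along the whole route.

Leg 1: -177.49° → -129.41°, shortest Δλ = 48.08° (east) — does not cross 180°.
Leg 2: -129.41° → -34.89°, shortest Δλ = 94.52° (east) — does not cross 180°.
Leg 3: -34.89° → +18.49°, shortest Δλ = 53.38° (east) — does not cross 180°.
Leg 4: +18.49° → +6.18°, shortest Δλ = -12.31° (west) — does not cross 180°.
Leg 5: +6.18° → -62.94°, shortest Δλ = -69.12° (west) — does not cross 180°.
Total crossings: 0.

0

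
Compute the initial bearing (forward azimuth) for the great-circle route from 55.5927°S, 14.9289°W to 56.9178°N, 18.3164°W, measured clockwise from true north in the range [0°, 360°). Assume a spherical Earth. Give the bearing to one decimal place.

Δλ = -18.3164 − -14.9289 = -3.3875°.
θ = atan2( sin Δλ · cos φ₂ , cos φ₁ · sin φ₂ − sin φ₁ · cos φ₂ · cos Δλ )
  = atan2(-0.03225, 0.92302) = -2.001° → normalised to [0°, 360°): 357.999°.

358.0°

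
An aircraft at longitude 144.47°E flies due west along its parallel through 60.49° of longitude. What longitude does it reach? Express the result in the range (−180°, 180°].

83.98°E

Start at +144.47°; shift −60.49° → +83.98°.
+83.98° already lies in (−180°, 180°].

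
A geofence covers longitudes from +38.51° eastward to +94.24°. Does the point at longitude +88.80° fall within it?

Yes

Band width going east from +38.51° to +94.24°: ((94.24 − 38.51) mod 360) = 55.73°.
Offset of +88.80° east of the west edge: ((88.80 − 38.51) mod 360) = 50.29°.
50.29° ≤ 55.73° ⇒ inside.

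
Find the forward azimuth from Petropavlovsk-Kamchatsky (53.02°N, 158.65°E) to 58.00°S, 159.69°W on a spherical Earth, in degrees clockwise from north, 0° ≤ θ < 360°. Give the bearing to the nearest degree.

157°

Δλ = -159.69 − 158.65 = -318.34°; wrapped into (−180°, 180°]: 41.66°.
θ = atan2( sin Δλ · cos φ₂ , cos φ₁ · sin φ₂ − sin φ₁ · cos φ₂ · cos Δλ )
  = atan2(0.35224, -0.82640) = 156.914° → normalised to [0°, 360°): 156.914°.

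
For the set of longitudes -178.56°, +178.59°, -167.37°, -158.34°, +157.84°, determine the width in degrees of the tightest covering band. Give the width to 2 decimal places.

43.82°

Sort the longitudes: -178.56°, -167.37°, -158.34°, +157.84°, +178.59°.
Eastward gaps between consecutive values (wrapping around): 11.19°, 9.03°, 316.18°, 20.75°, 2.85°.
Largest gap = 316.18° ⇒ minimal covering band is its complement: 360° − 316.18° = 43.82°.
Band runs from +157.84° eastward to -158.34°, crossing the antimeridian.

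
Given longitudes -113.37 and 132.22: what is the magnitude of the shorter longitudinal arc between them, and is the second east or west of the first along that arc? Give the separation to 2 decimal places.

114.41° west

Raw difference: 132.22 − -113.37 = 245.59°.
Normalise into (−180°, 180°]: 245.59° − 360° = -114.41°.
Negative ⇒ the second point lies to the west; separation 114.41°.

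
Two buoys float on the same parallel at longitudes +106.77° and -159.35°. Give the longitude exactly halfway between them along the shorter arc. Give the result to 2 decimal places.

Signed shortest Δλ from +106.77° to -159.35° is +93.88°.
Midpoint longitude = +106.77° + (+93.88°)/2 = +106.77° + 46.94° = +153.71°.
(The naïve average (+106.77 + -159.35)/2 = -26.29° is on the wrong side of the globe.)

+153.71°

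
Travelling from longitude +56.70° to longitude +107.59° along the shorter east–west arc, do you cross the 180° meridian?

Signed shortest Δλ = ((107.59 − 56.70 + 180) mod 360) − 180 = 50.89°.
Going east by 50.89° from +56.70° reaches +107.59° without touching 180°.

No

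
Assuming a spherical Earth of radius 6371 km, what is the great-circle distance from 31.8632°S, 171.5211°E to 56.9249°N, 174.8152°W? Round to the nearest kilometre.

Δλ = -174.8152 − 171.5211 = -346.3363°; wrapped into (−180°, 180°]: 13.6637°.
Δφ = 56.9249 − -31.8632 = 88.7881°.
a = sin²(Δφ/2) + cos φ₁ · cos φ₂ · sin²(Δλ/2) = 0.495984.
c = 2·atan2(√a, √(1−a)) = 1.56276 rad → d = 6371·c ≈ 9956.37 km.

9956 km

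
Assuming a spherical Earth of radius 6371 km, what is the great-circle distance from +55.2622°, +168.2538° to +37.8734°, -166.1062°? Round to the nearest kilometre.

Δλ = -166.1062 − 168.2538 = -334.3600°; wrapped into (−180°, 180°]: 25.6400°.
Δφ = 37.8734 − 55.2622 = -17.3888°.
a = sin²(Δφ/2) + cos φ₁ · cos φ₂ · sin²(Δλ/2) = 0.044996.
c = 2·atan2(√a, √(1−a)) = 0.42749 rad → d = 6371·c ≈ 2723.57 km.

2724 km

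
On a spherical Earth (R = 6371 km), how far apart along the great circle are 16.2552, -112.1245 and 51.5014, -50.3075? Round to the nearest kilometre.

Δλ = -50.3075 − -112.1245 = 61.8170°.
Δφ = 51.5014 − 16.2552 = 35.2462°.
a = sin²(Δφ/2) + cos φ₁ · cos φ₂ · sin²(Δλ/2) = 0.249343.
c = 2·atan2(√a, √(1−a)) = 1.04568 rad → d = 6371·c ≈ 6662.02 km.

6662 km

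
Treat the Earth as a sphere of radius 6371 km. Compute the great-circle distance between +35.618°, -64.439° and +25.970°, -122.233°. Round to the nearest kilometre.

Δλ = -122.233 − -64.439 = -57.794°.
Δφ = 25.970 − 35.618 = -9.648°.
a = sin²(Δφ/2) + cos φ₁ · cos φ₂ · sin²(Δλ/2) = 0.177734.
c = 2·atan2(√a, √(1−a)) = 0.87039 rad → d = 6371·c ≈ 5545.23 km.

5545 km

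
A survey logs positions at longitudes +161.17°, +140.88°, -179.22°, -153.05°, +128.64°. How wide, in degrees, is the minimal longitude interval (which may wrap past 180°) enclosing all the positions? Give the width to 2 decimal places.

78.31°

Sort the longitudes: -179.22°, -153.05°, +128.64°, +140.88°, +161.17°.
Eastward gaps between consecutive values (wrapping around): 26.17°, 281.69°, 12.24°, 20.29°, 19.61°.
Largest gap = 281.69° ⇒ minimal covering band is its complement: 360° − 281.69° = 78.31°.
Band runs from +128.64° eastward to -153.05°, crossing the antimeridian.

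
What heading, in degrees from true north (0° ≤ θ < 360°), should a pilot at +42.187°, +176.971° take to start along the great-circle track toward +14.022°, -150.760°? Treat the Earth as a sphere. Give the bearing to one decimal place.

125.6°

Δλ = -150.760 − 176.971 = -327.731°; wrapped into (−180°, 180°]: 32.269°.
θ = atan2( sin Δλ · cos φ₂ , cos φ₁ · sin φ₂ − sin φ₁ · cos φ₂ · cos Δλ )
  = atan2(0.51799, -0.37138) = 125.639° → normalised to [0°, 360°): 125.639°.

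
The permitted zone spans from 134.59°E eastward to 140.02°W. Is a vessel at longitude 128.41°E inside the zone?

No

Band width going east from +134.59° to -140.02°: ((-140.02 − 134.59) mod 360) = 85.39°.
Offset of +128.41° east of the west edge: ((128.41 − 134.59) mod 360) = 353.82°.
353.82° > 85.39° ⇒ outside.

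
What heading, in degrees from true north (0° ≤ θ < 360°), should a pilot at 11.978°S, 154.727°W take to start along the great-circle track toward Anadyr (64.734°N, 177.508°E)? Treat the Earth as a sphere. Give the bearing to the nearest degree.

Δλ = 177.508 − -154.727 = 332.235°; wrapped into (−180°, 180°]: -27.765°.
θ = atan2( sin Δλ · cos φ₂ , cos φ₁ · sin φ₂ − sin φ₁ · cos φ₂ · cos Δλ )
  = atan2(-0.19883, 0.96303) = -11.666° → normalised to [0°, 360°): 348.334°.

348°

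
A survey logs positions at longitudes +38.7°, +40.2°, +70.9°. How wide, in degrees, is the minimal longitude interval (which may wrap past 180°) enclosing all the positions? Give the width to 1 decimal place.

32.2°

Sort the longitudes: +38.7°, +40.2°, +70.9°.
Eastward gaps between consecutive values (wrapping around): 1.5°, 30.7°, 327.8°.
Largest gap = 327.8° ⇒ minimal covering band is its complement: 360° − 327.8° = 32.2°.
Band runs from +38.7° eastward to +70.9°.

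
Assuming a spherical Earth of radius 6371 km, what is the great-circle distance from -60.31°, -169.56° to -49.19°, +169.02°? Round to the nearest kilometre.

1834 km

Δλ = 169.02 − -169.56 = 338.58°; wrapped into (−180°, 180°]: -21.42°.
Δφ = -49.19 − -60.31 = 11.12°.
a = sin²(Δφ/2) + cos φ₁ · cos φ₂ · sin²(Δλ/2) = 0.020567.
c = 2·atan2(√a, √(1−a)) = 0.28782 rad → d = 6371·c ≈ 1833.67 km.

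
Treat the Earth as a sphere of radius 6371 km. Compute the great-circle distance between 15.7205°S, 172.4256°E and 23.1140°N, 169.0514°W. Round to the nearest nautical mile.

2573 nmi

Δλ = -169.0514 − 172.4256 = -341.4770°; wrapped into (−180°, 180°]: 18.5230°.
Δφ = 23.1140 − -15.7205 = 38.8345°.
a = sin²(Δφ/2) + cos φ₁ · cos φ₂ · sin²(Δλ/2) = 0.133451.
c = 2·atan2(√a, √(1−a)) = 0.74793 rad → d = 6371·c ≈ 4765.07 km ≈ 2572.93 nmi.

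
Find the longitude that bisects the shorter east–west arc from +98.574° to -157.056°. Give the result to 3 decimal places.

+150.759°

Signed shortest Δλ from +98.574° to -157.056° is +104.370°.
Midpoint longitude = +98.574° + (+104.370°)/2 = +98.574° + 52.185° = +150.759°.
(The naïve average (+98.574 + -157.056)/2 = -29.241° is on the wrong side of the globe.)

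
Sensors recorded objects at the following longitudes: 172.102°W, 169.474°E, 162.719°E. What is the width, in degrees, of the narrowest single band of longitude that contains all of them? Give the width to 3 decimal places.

Sort the longitudes: -172.102°, +162.719°, +169.474°.
Eastward gaps between consecutive values (wrapping around): 334.821°, 6.755°, 18.424°.
Largest gap = 334.821° ⇒ minimal covering band is its complement: 360° − 334.821° = 25.179°.
Band runs from +162.719° eastward to -172.102°, crossing the antimeridian.

25.179°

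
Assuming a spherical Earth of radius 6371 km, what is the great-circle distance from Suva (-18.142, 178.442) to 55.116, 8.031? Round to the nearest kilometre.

15824 km

Δλ = 8.031 − 178.442 = -170.411°.
Δφ = 55.116 − -18.142 = 73.258°.
a = sin²(Δφ/2) + cos φ₁ · cos φ₂ · sin²(Δλ/2) = 0.895657.
c = 2·atan2(√a, √(1−a)) = 2.48375 rad → d = 6371·c ≈ 15823.99 km.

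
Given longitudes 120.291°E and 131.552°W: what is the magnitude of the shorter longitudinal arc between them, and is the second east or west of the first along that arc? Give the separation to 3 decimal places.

108.157° east

Raw difference: -131.552 − 120.291 = -251.843°.
Normalise into (−180°, 180°]: -251.843° + 360° = 108.157°.
Positive ⇒ the second point lies to the east; separation 108.157°.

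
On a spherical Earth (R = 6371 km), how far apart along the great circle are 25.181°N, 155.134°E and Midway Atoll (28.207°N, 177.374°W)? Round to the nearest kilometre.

2746 km

Δλ = -177.374 − 155.134 = -332.508°; wrapped into (−180°, 180°]: 27.492°.
Δφ = 28.207 − 25.181 = 3.026°.
a = sin²(Δφ/2) + cos φ₁ · cos φ₂ · sin²(Δλ/2) = 0.045726.
c = 2·atan2(√a, √(1−a)) = 0.43100 rad → d = 6371·c ≈ 2745.90 km.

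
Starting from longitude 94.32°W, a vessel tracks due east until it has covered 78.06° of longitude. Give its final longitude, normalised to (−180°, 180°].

16.26°W

Start at -94.32°; shift +78.06° → -16.26°.
-16.26° already lies in (−180°, 180°].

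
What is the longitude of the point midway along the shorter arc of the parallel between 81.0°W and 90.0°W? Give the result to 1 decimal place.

Signed shortest Δλ from -81.0° to -90.0° is -9.0°.
Midpoint longitude = -81.0° + (-9.0°)/2 = -81.0° − 4.5° = -85.5°.

85.5°W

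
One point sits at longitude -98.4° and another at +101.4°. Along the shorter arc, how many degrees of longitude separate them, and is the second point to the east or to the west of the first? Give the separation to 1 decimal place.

Raw difference: 101.4 − -98.4 = 199.8°.
Normalise into (−180°, 180°]: 199.8° − 360° = -160.2°.
Negative ⇒ the second point lies to the west; separation 160.2°.

160.2° west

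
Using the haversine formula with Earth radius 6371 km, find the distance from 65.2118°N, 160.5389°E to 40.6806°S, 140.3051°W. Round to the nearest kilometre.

12831 km

Δλ = -140.3051 − 160.5389 = -300.8440°; wrapped into (−180°, 180°]: 59.1560°.
Δφ = -40.6806 − 65.2118 = -105.8924°.
a = sin²(Δφ/2) + cos φ₁ · cos φ₂ · sin²(Δλ/2) = 0.714384.
c = 2·atan2(√a, √(1−a)) = 2.01393 rad → d = 6371·c ≈ 12830.72 km.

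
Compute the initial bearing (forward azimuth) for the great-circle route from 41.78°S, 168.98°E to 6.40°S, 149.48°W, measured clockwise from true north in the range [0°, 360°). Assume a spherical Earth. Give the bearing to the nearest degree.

58°

Δλ = -149.48 − 168.98 = -318.46°; wrapped into (−180°, 180°]: 41.54°.
θ = atan2( sin Δλ · cos φ₂ , cos φ₁ · sin φ₂ − sin φ₁ · cos φ₂ · cos Δλ )
  = atan2(0.65901, 0.41247) = 57.958° → normalised to [0°, 360°): 57.958°.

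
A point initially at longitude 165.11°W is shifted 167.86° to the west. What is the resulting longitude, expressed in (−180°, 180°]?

Start at -165.11°; shift −167.86° → -332.97°.
-332.97° lies outside (−180°, 180°]; add 360° → +27.03°.

27.03°E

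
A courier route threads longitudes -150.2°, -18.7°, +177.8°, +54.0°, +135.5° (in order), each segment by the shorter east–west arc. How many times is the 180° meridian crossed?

Leg 1: -150.2° → -18.7°, shortest Δλ = 131.5° (east) — does not cross 180°.
Leg 2: -18.7° → +177.8°, shortest Δλ = -163.5° (west) — crosses 180°.
Leg 3: +177.8° → +54.0°, shortest Δλ = -123.8° (west) — does not cross 180°.
Leg 4: +54.0° → +135.5°, shortest Δλ = 81.5° (east) — does not cross 180°.
Total crossings: 1.

1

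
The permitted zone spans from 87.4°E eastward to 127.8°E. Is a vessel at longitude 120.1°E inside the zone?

Yes

Band width going east from +87.4° to +127.8°: ((127.8 − 87.4) mod 360) = 40.4°.
Offset of +120.1° east of the west edge: ((120.1 − 87.4) mod 360) = 32.7°.
32.7° ≤ 40.4° ⇒ inside.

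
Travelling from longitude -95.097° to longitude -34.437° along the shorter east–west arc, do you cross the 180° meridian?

No

Signed shortest Δλ = ((-34.437 − -95.097 + 180) mod 360) − 180 = 60.66°.
Going east by 60.66° from -95.097° reaches -34.437° without touching 180°.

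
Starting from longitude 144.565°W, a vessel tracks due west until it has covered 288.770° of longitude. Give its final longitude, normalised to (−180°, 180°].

Start at -144.565°; shift −288.770° → -433.335°.
-433.335° lies outside (−180°, 180°]; add 360° → -73.335°.

73.335°W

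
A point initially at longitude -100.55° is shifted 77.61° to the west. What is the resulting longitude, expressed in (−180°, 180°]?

Start at -100.55°; shift −77.61° → -178.16°.
-178.16° already lies in (−180°, 180°].

-178.16°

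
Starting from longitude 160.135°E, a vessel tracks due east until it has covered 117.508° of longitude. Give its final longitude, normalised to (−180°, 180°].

Start at +160.135°; shift +117.508° → +277.643°.
+277.643° lies outside (−180°, 180°]; subtract 360° → -82.357°.

82.357°W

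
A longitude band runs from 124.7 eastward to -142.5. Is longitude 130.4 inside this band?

Band width going east from +124.7° to -142.5°: ((-142.5 − 124.7) mod 360) = 92.8°.
Offset of +130.4° east of the west edge: ((130.4 − 124.7) mod 360) = 5.7°.
5.7° ≤ 92.8° ⇒ inside.

Yes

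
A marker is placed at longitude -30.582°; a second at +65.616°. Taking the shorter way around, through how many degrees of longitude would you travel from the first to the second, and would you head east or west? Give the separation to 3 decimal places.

96.198° east

Raw difference: 65.616 − -30.582 = 96.198°.
Normalise into (−180°, 180°]: 96.198° stays 96.198°.
Positive ⇒ the second point lies to the east; separation 96.198°.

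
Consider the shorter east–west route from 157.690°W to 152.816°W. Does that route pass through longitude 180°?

Signed shortest Δλ = ((-152.816 − -157.690 + 180) mod 360) − 180 = 4.874°.
Going east by 4.874° from -157.690° reaches -152.816° without touching 180°.

No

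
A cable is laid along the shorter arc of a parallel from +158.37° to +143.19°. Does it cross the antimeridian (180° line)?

Signed shortest Δλ = ((143.19 − 158.37 + 180) mod 360) − 180 = -15.18°.
Going west by 15.18° from +158.37° reaches +143.19° without touching 180°.

No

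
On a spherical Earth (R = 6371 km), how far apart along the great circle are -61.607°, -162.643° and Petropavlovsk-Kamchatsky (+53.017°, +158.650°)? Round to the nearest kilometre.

Δλ = 158.650 − -162.643 = 321.293°; wrapped into (−180°, 180°]: -38.707°.
Δφ = 53.017 − -61.607 = 114.624°.
a = sin²(Δφ/2) + cos φ₁ · cos φ₂ · sin²(Δλ/2) = 0.739747.
c = 2·atan2(√a, √(1−a)) = 2.07087 rad → d = 6371·c ≈ 13193.54 km.

13194 km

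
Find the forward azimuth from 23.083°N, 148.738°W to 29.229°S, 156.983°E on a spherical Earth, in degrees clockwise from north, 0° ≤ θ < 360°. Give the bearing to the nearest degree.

228°

Δλ = 156.983 − -148.738 = 305.721°; wrapped into (−180°, 180°]: -54.279°.
θ = atan2( sin Δλ · cos φ₂ , cos φ₁ · sin φ₂ − sin φ₁ · cos φ₂ · cos Δλ )
  = atan2(-0.70850, -0.64896) = -132.489° → normalised to [0°, 360°): 227.511°.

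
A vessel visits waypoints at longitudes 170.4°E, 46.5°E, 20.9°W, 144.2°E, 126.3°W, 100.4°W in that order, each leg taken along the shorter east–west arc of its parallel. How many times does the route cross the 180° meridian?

1

Leg 1: +170.4° → +46.5°, shortest Δλ = -123.9° (west) — does not cross 180°.
Leg 2: +46.5° → -20.9°, shortest Δλ = -67.4° (west) — does not cross 180°.
Leg 3: -20.9° → +144.2°, shortest Δλ = 165.1° (east) — does not cross 180°.
Leg 4: +144.2° → -126.3°, shortest Δλ = 89.5° (east) — crosses 180°.
Leg 5: -126.3° → -100.4°, shortest Δλ = 25.9° (east) — does not cross 180°.
Total crossings: 1.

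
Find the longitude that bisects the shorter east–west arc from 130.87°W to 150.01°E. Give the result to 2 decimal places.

170.43°W

Signed shortest Δλ from -130.87° to +150.01° is -79.12°.
Midpoint longitude = -130.87° + (-79.12°)/2 = -130.87° − 39.56° = -170.43°.
(The naïve average (-130.87 + +150.01)/2 = 9.57° is on the wrong side of the globe.)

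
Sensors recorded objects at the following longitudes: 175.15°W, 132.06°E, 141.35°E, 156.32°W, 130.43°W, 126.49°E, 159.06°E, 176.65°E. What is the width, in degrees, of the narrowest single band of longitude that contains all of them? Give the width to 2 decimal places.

103.08°

Sort the longitudes: -175.15°, -156.32°, -130.43°, +126.49°, +132.06°, +141.35°, +159.06°, +176.65°.
Eastward gaps between consecutive values (wrapping around): 18.83°, 25.89°, 256.92°, 5.57°, 9.29°, 17.71°, 17.59°, 8.20°.
Largest gap = 256.92° ⇒ minimal covering band is its complement: 360° − 256.92° = 103.08°.
Band runs from +126.49° eastward to -130.43°, crossing the antimeridian.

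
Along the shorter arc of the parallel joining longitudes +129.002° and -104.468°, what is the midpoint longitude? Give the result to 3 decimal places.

Signed shortest Δλ from +129.002° to -104.468° is +126.530°.
Midpoint longitude = +129.002° + (+126.530°)/2 = +129.002° + 63.265° = +192.267°.
Normalise into (−180°, 180°]: -167.733°.
(The naïve average (+129.002 + -104.468)/2 = 12.267° is on the wrong side of the globe.)

-167.733°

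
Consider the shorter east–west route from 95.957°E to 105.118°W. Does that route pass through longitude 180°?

Naïve |-105.118 − 95.957| = 201.075° > 180°, so the shorter arc goes the other way round — across 180°.
Signed shortest Δλ = ((-105.118 − 95.957 + 180) mod 360) − 180 = 158.925°.
Going east by 158.925° from +95.957° passes through 180° before reaching -105.118°.

Yes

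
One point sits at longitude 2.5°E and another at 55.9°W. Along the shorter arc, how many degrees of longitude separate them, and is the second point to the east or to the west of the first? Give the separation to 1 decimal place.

58.4° west

Raw difference: -55.9 − 2.5 = -58.4°.
Normalise into (−180°, 180°]: -58.4° stays -58.4°.
Negative ⇒ the second point lies to the west; separation 58.4°.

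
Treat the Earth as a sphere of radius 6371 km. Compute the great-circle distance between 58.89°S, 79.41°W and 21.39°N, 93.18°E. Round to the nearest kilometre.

Δλ = 93.18 − -79.41 = 172.59°.
Δφ = 21.39 − -58.89 = 80.28°.
a = sin²(Δφ/2) + cos φ₁ · cos φ₂ · sin²(Δλ/2) = 0.894668.
c = 2·atan2(√a, √(1−a)) = 2.48052 rad → d = 6371·c ≈ 15803.41 km.

15803 km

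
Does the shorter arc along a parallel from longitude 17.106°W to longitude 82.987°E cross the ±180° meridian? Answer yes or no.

Signed shortest Δλ = ((82.987 − -17.106 + 180) mod 360) − 180 = 100.093°.
Going east by 100.093° from -17.106° reaches +82.987° without touching 180°.

No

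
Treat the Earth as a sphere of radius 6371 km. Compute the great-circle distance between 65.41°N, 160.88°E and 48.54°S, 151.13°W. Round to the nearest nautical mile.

7193 nmi

Δλ = -151.13 − 160.88 = -312.01°; wrapped into (−180°, 180°]: 47.99°.
Δφ = -48.54 − 65.41 = -113.95°.
a = sin²(Δφ/2) + cos φ₁ · cos φ₂ · sin²(Δλ/2) = 0.748531.
c = 2·atan2(√a, √(1−a)) = 2.09101 rad → d = 6371·c ≈ 13321.80 km ≈ 7193.20 nmi.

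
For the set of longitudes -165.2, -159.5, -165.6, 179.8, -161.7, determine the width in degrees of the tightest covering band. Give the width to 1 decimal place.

Sort the longitudes: -165.6°, -165.2°, -161.7°, -159.5°, +179.8°.
Eastward gaps between consecutive values (wrapping around): 0.4°, 3.5°, 2.2°, 339.3°, 14.6°.
Largest gap = 339.3° ⇒ minimal covering band is its complement: 360° − 339.3° = 20.7°.
Band runs from +179.8° eastward to -159.5°, crossing the antimeridian.

20.7°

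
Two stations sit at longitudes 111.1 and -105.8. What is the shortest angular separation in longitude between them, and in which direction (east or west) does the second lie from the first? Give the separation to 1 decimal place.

Raw difference: -105.8 − 111.1 = -216.9°.
Normalise into (−180°, 180°]: -216.9° + 360° = 143.1°.
Positive ⇒ the second point lies to the east; separation 143.1°.

143.1° east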